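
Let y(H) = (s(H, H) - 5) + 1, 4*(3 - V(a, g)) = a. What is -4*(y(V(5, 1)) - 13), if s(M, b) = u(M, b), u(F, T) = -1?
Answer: 72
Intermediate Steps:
V(a, g) = 3 - a/4
s(M, b) = -1
y(H) = -5 (y(H) = (-1 - 5) + 1 = -6 + 1 = -5)
-4*(y(V(5, 1)) - 13) = -4*(-5 - 13) = -4*(-18) = 72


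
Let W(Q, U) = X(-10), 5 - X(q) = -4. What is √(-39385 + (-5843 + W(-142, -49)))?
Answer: I*√45219 ≈ 212.65*I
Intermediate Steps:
X(q) = 9 (X(q) = 5 - 1*(-4) = 5 + 4 = 9)
W(Q, U) = 9
√(-39385 + (-5843 + W(-142, -49))) = √(-39385 + (-5843 + 9)) = √(-39385 - 5834) = √(-45219) = I*√45219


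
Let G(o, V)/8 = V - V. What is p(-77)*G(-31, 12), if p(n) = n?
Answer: 0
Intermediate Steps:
G(o, V) = 0 (G(o, V) = 8*(V - V) = 8*0 = 0)
p(-77)*G(-31, 12) = -77*0 = 0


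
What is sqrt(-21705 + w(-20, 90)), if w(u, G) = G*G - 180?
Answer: I*sqrt(13785) ≈ 117.41*I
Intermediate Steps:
w(u, G) = -180 + G**2 (w(u, G) = G**2 - 180 = -180 + G**2)
sqrt(-21705 + w(-20, 90)) = sqrt(-21705 + (-180 + 90**2)) = sqrt(-21705 + (-180 + 8100)) = sqrt(-21705 + 7920) = sqrt(-13785) = I*sqrt(13785)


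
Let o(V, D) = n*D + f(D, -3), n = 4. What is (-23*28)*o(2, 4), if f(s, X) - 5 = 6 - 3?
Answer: -15456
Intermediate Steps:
f(s, X) = 8 (f(s, X) = 5 + (6 - 3) = 5 + 3 = 8)
o(V, D) = 8 + 4*D (o(V, D) = 4*D + 8 = 8 + 4*D)
(-23*28)*o(2, 4) = (-23*28)*(8 + 4*4) = -644*(8 + 16) = -644*24 = -15456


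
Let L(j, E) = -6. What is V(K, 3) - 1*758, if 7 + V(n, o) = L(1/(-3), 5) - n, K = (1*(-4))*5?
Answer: -751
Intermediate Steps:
K = -20 (K = -4*5 = -20)
V(n, o) = -13 - n (V(n, o) = -7 + (-6 - n) = -13 - n)
V(K, 3) - 1*758 = (-13 - 1*(-20)) - 1*758 = (-13 + 20) - 758 = 7 - 758 = -751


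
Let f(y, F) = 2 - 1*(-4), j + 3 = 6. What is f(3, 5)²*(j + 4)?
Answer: 252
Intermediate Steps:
j = 3 (j = -3 + 6 = 3)
f(y, F) = 6 (f(y, F) = 2 + 4 = 6)
f(3, 5)²*(j + 4) = 6²*(3 + 4) = 36*7 = 252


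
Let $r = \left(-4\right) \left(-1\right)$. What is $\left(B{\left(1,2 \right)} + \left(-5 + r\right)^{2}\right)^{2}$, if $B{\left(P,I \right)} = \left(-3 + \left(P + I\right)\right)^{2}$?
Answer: $1$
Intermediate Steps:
$r = 4$
$B{\left(P,I \right)} = \left(-3 + I + P\right)^{2}$ ($B{\left(P,I \right)} = \left(-3 + \left(I + P\right)\right)^{2} = \left(-3 + I + P\right)^{2}$)
$\left(B{\left(1,2 \right)} + \left(-5 + r\right)^{2}\right)^{2} = \left(\left(-3 + 2 + 1\right)^{2} + \left(-5 + 4\right)^{2}\right)^{2} = \left(0^{2} + \left(-1\right)^{2}\right)^{2} = \left(0 + 1\right)^{2} = 1^{2} = 1$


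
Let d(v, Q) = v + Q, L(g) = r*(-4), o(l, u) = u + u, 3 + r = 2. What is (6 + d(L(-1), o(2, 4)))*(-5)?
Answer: -90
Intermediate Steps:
r = -1 (r = -3 + 2 = -1)
o(l, u) = 2*u
L(g) = 4 (L(g) = -1*(-4) = 4)
d(v, Q) = Q + v
(6 + d(L(-1), o(2, 4)))*(-5) = (6 + (2*4 + 4))*(-5) = (6 + (8 + 4))*(-5) = (6 + 12)*(-5) = 18*(-5) = -90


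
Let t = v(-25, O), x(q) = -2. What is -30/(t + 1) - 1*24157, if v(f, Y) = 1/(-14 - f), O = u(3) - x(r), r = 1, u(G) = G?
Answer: -48369/2 ≈ -24185.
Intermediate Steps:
O = 5 (O = 3 - 1*(-2) = 3 + 2 = 5)
t = 1/11 (t = -1/(14 - 25) = -1/(-11) = -1*(-1/11) = 1/11 ≈ 0.090909)
-30/(t + 1) - 1*24157 = -30/(1/11 + 1) - 1*24157 = -30/12/11 - 24157 = -30*11/12 - 24157 = -55/2 - 24157 = -48369/2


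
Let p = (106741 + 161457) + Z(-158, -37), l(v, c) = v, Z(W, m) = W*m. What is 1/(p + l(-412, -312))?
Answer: 1/273632 ≈ 3.6545e-6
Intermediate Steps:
p = 274044 (p = (106741 + 161457) - 158*(-37) = 268198 + 5846 = 274044)
1/(p + l(-412, -312)) = 1/(274044 - 412) = 1/273632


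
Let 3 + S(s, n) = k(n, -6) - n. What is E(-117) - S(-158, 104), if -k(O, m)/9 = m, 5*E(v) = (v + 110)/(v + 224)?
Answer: 28348/535 ≈ 52.987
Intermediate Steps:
E(v) = (110 + v)/(5*(224 + v)) (E(v) = ((v + 110)/(v + 224))/5 = ((110 + v)/(224 + v))/5 = (110 + v)/(5*(224 + v)))
k(O, m) = -9*m
S(s, n) = 51 - n (S(s, n) = -3 + (-9*(-6) - n) = -3 + (54 - n) = 51 - n)
E(-117) - S(-158, 104) = (110 - 117)/(5*(224 - 117)) - (51 - 1*104) = (⅕)*(-7)/107 - (51 - 104) = (⅕)*(1/107)*(-7) - 1*(-53) = -7/535 + 53 = 28348/535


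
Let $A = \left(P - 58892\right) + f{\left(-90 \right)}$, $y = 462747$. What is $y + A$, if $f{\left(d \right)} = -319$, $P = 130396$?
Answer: $533932$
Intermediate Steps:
$A = 71185$ ($A = \left(130396 - 58892\right) - 319 = 71504 - 319 = 71185$)
$y + A = 462747 + 71185 = 533932$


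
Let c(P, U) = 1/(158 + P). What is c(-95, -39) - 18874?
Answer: -1189061/63 ≈ -18874.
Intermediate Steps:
c(-95, -39) - 18874 = 1/(158 - 95) - 18874 = 1/63 - 18874 = -1189061/63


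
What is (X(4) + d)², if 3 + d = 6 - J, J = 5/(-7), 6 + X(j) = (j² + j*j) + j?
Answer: 55696/49 ≈ 1136.7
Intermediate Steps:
X(j) = -6 + j + 2*j² (X(j) = -6 + ((j² + j*j) + j) = -6 + ((j² + j²) + j) = -6 + (2*j² + j) = -6 + (j + 2*j²) = -6 + j + 2*j²)
J = -5/7 (J = 5*(-⅐) = -5/7 ≈ -0.71429)
d = 26/7 (d = -3 + (6 - 1*(-5/7)) = -3 + (6 + 5/7) = -3 + 47/7 = 26/7 ≈ 3.7143)
(X(4) + d)² = ((-6 + 4 + 2*4²) + 26/7)² = ((-6 + 4 + 2*16) + 26/7)² = ((-6 + 4 + 32) + 26/7)² = (30 + 26/7)² = (236/7)² = 55696/49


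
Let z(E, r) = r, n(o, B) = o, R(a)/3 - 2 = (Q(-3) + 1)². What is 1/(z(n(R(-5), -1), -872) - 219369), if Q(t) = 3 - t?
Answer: -1/220241 ≈ -4.5405e-6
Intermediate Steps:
R(a) = 153 (R(a) = 6 + 3*((3 - 1*(-3)) + 1)² = 6 + 3*((3 + 3) + 1)² = 6 + 3*(6 + 1)² = 6 + 3*7² = 6 + 3*49 = 6 + 147 = 153)
1/(z(n(R(-5), -1), -872) - 219369) = 1/(-872 - 219369) = 1/(-220241) = -1/220241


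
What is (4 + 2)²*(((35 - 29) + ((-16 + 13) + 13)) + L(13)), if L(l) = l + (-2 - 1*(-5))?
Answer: 1152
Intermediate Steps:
L(l) = 3 + l (L(l) = l + (-2 + 5) = l + 3 = 3 + l)
(4 + 2)²*(((35 - 29) + ((-16 + 13) + 13)) + L(13)) = (4 + 2)²*(((35 - 29) + ((-16 + 13) + 13)) + (3 + 13)) = 6²*((6 + (-3 + 13)) + 16) = 36*((6 + 10) + 16) = 36*(16 + 16) = 36*32 = 1152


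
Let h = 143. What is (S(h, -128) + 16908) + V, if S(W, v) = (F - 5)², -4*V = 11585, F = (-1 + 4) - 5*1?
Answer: 56243/4 ≈ 14061.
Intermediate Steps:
F = -2 (F = 3 - 5 = -2)
V = -11585/4 (V = -¼*11585 = -11585/4 ≈ -2896.3)
S(W, v) = 49 (S(W, v) = (-2 - 5)² = (-7)² = 49)
(S(h, -128) + 16908) + V = (49 + 16908) - 11585/4 = 16957 - 11585/4 = 56243/4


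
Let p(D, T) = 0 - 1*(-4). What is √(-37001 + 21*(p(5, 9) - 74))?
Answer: I*√38471 ≈ 196.14*I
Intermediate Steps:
p(D, T) = 4 (p(D, T) = 0 + 4 = 4)
√(-37001 + 21*(p(5, 9) - 74)) = √(-37001 + 21*(4 - 74)) = √(-37001 + 21*(-70)) = √(-37001 - 1470) = √(-38471) = I*√38471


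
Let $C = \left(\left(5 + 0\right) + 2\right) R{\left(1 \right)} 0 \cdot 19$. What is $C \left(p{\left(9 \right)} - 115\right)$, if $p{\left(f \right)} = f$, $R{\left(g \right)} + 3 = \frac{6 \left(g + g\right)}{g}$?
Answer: $0$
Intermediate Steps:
$R{\left(g \right)} = 9$ ($R{\left(g \right)} = -3 + \frac{6 \left(g + g\right)}{g} = -3 + \frac{6 \cdot 2 g}{g} = -3 + \frac{12 g}{g} = -3 + 12 = 9$)
$C = 0$ ($C = \left(\left(5 + 0\right) + 2\right) 9 \cdot 0 \cdot 19 = \left(5 + 2\right) 9 \cdot 0 \cdot 19 = 7 \cdot 9 \cdot 0 \cdot 19 = 63 \cdot 0 \cdot 19 = 0 \cdot 19 = 0$)
$C \left(p{\left(9 \right)} - 115\right) = 0 \left(9 - 115\right) = 0 \left(-106\right) = 0$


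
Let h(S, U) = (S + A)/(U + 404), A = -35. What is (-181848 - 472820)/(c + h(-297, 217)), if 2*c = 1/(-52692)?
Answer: 14281247229984/11662703 ≈ 1.2245e+6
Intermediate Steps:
h(S, U) = (-35 + S)/(404 + U) (h(S, U) = (S - 35)/(U + 404) = (-35 + S)/(404 + U))
c = -1/105384 (c = (½)/(-52692) = (½)*(-1/52692) = -1/105384 ≈ -9.4891e-6)
(-181848 - 472820)/(c + h(-297, 217)) = (-181848 - 472820)/(-1/105384 + (-35 - 297)/(404 + 217)) = -654668/(-1/105384 - 332/621) = -654668/(-11662703/21814488) = -654668*(-21814488/11662703) = 14281247229984/11662703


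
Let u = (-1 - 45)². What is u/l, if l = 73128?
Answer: 529/18282 ≈ 0.028936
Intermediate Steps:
u = 2116 (u = (-46)² = 2116)
u/l = 2116/73128 = 2116*(1/73128) = 529/18282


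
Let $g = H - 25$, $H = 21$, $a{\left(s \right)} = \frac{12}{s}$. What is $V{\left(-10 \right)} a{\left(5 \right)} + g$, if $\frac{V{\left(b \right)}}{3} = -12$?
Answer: $- \frac{452}{5} \approx -90.4$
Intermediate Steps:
$V{\left(b \right)} = -36$ ($V{\left(b \right)} = 3 \left(-12\right) = -36$)
$g = -4$ ($g = 21 - 25 = -4$)
$V{\left(-10 \right)} a{\left(5 \right)} + g = - 36 \cdot \frac{12}{5} - 4 = - 36 \cdot 12 \cdot \frac{1}{5} - 4 = \left(-36\right) \frac{12}{5} - 4 = - \frac{432}{5} - 4 = - \frac{452}{5}$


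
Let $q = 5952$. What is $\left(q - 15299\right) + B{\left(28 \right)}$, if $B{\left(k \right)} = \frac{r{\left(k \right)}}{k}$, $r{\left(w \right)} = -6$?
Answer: $- \frac{130861}{14} \approx -9347.2$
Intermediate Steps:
$B{\left(k \right)} = - \frac{6}{k}$
$\left(q - 15299\right) + B{\left(28 \right)} = \left(5952 - 15299\right) - \frac{6}{28} = -9347 - \frac{3}{14} = - \frac{130861}{14}$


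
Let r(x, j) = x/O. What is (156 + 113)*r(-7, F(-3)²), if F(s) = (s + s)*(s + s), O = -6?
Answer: 1883/6 ≈ 313.83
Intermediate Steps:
F(s) = 4*s² (F(s) = (2*s)*(2*s) = 4*s²)
r(x, j) = -x/6 (r(x, j) = x/(-6) = x*(-⅙) = -x/6)
(156 + 113)*r(-7, F(-3)²) = (156 + 113)*(-⅙*(-7)) = 269*(7/6) = 1883/6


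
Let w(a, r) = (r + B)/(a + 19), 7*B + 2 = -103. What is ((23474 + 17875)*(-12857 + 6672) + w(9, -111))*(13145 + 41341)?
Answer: -13934444127777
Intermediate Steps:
B = -15 (B = -2/7 + (⅐)*(-103) = -2/7 - 103/7 = -15)
w(a, r) = (-15 + r)/(19 + a) (w(a, r) = (r - 15)/(a + 19) = (-15 + r)/(19 + a))
((23474 + 17875)*(-12857 + 6672) + w(9, -111))*(13145 + 41341) = ((23474 + 17875)*(-12857 + 6672) + (-15 - 111)/(19 + 9))*(13145 + 41341) = (41349*(-6185) - 126/28)*54486 = (-255743565 + (1/28)*(-126))*54486 = (-255743565 - 9/2)*54486 = -511487139/2*54486 = -13934444127777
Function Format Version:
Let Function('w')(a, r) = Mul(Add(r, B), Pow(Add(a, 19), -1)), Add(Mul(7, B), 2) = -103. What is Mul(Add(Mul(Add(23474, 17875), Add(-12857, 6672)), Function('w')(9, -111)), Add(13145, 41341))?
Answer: -13934444127777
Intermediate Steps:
B = -15 (B = Add(Rational(-2, 7), Mul(Rational(1, 7), -103)) = Add(Rational(-2, 7), Rational(-103, 7)) = -15)
Function('w')(a, r) = Mul(Pow(Add(19, a), -1), Add(-15, r)) (Function('w')(a, r) = Mul(Add(r, -15), Pow(Add(a, 19), -1)) = Mul(Add(-15, r), Pow(Add(19, a), -1)) = Mul(Pow(Add(19, a), -1), Add(-15, r)))
Mul(Add(Mul(Add(23474, 17875), Add(-12857, 6672)), Function('w')(9, -111)), Add(13145, 41341)) = Mul(Add(Mul(Add(23474, 17875), Add(-12857, 6672)), Mul(Pow(Add(19, 9), -1), Add(-15, -111))), Add(13145, 41341)) = Mul(Add(Mul(41349, -6185), Mul(Pow(28, -1), -126)), 54486) = Mul(Add(-255743565, Mul(Rational(1, 28), -126)), 54486) = Mul(Add(-255743565, Rational(-9, 2)), 54486) = Mul(Rational(-511487139, 2), 54486) = -13934444127777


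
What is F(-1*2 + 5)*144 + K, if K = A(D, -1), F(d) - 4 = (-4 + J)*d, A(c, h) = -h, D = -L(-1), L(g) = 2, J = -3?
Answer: -2447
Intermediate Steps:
D = -2 (D = -1*2 = -2)
F(d) = 4 - 7*d (F(d) = 4 + (-4 - 3)*d = 4 - 7*d)
K = 1 (K = -1*(-1) = 1)
F(-1*2 + 5)*144 + K = (4 - 7*(-1*2 + 5))*144 + 1 = (4 - 7*(-2 + 5))*144 + 1 = (4 - 7*3)*144 + 1 = (4 - 21)*144 + 1 = -17*144 + 1 = -2448 + 1 = -2447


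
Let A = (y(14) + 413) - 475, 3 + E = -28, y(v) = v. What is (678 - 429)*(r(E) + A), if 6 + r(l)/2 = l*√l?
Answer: -14940 - 15438*I*√31 ≈ -14940.0 - 85955.0*I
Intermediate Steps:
E = -31 (E = -3 - 28 = -31)
r(l) = -12 + 2*l^(3/2) (r(l) = -12 + 2*(l*√l) = -12 + 2*l^(3/2))
A = -48 (A = (14 + 413) - 475 = 427 - 475 = -48)
(678 - 429)*(r(E) + A) = (678 - 429)*((-12 + 2*(-31)^(3/2)) - 48) = 249*((-12 + 2*(-31*I*√31)) - 48) = 249*((-12 - 62*I*√31) - 48) = 249*(-60 - 62*I*√31) = -14940 - 15438*I*√31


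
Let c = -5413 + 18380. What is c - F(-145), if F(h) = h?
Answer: 13112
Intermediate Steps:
c = 12967
c - F(-145) = 12967 - 1*(-145) = 12967 + 145 = 13112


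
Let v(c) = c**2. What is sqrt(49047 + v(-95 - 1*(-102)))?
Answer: 38*sqrt(34) ≈ 221.58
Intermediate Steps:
sqrt(49047 + v(-95 - 1*(-102))) = sqrt(49047 + (-95 - 1*(-102))**2) = sqrt(49047 + (-95 + 102)**2) = sqrt(49047 + 7**2) = sqrt(49047 + 49) = sqrt(49096) = 38*sqrt(34)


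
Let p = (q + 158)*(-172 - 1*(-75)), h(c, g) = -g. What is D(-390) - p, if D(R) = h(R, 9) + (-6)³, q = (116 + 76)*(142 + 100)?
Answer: 4522109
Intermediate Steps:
q = 46464 (q = 192*242 = 46464)
D(R) = -225 (D(R) = -1*9 + (-6)³ = -9 - 216 = -225)
p = -4522334 (p = (46464 + 158)*(-172 - 1*(-75)) = 46622*(-172 + 75) = 46622*(-97) = -4522334)
D(-390) - p = -225 - 1*(-4522334) = -225 + 4522334 = 4522109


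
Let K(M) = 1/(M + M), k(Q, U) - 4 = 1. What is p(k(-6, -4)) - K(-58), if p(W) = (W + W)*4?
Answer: 4641/116 ≈ 40.009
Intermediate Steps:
k(Q, U) = 5 (k(Q, U) = 4 + 1 = 5)
K(M) = 1/(2*M)
p(W) = 8*W (p(W) = (2*W)*4 = 8*W)
p(k(-6, -4)) - K(-58) = 8*5 - 1/(2*(-58)) = 40 - (-1)/(2*58) = 40 - 1*(-1/116) = 40 + 1/116 = 4641/116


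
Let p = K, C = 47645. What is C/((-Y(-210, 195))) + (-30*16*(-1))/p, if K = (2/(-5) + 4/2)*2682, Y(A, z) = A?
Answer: 473507/2086 ≈ 226.99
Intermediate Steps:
K = 21456/5 (K = (2*(-⅕) + 4*(½))*2682 = (-⅖ + 2)*2682 = (8/5)*2682 = 21456/5 ≈ 4291.2)
p = 21456/5 ≈ 4291.2
C/((-Y(-210, 195))) + (-30*16*(-1))/p = 47645/((-1*(-210))) + (-30*16*(-1))/(21456/5) = 47645/210 - 480*(-1)*(5/21456) = 47645*(1/210) + 480*(5/21456) = 9529/42 + 50/447 = 473507/2086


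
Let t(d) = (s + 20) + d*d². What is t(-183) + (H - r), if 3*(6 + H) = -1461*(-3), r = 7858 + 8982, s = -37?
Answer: -6143889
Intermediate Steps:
r = 16840
H = 1455 (H = -6 + (-1461*(-3))/3 = -6 + (⅓)*4383 = -6 + 1461 = 1455)
t(d) = -17 + d³ (t(d) = (-37 + 20) + d*d² = -17 + d³)
t(-183) + (H - r) = (-17 + (-183)³) + (1455 - 1*16840) = (-17 - 6128487) + (1455 - 16840) = -6128504 - 15385 = -6143889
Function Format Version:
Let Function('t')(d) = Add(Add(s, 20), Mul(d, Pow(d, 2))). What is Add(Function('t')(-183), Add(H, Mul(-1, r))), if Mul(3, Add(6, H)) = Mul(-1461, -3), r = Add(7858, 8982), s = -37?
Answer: -6143889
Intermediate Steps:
r = 16840
H = 1455 (H = Add(-6, Mul(Rational(1, 3), Mul(-1461, -3))) = Add(-6, Mul(Rational(1, 3), 4383)) = Add(-6, 1461) = 1455)
Function('t')(d) = Add(-17, Pow(d, 3)) (Function('t')(d) = Add(Add(-37, 20), Mul(d, Pow(d, 2))) = Add(-17, Pow(d, 3)))
Add(Function('t')(-183), Add(H, Mul(-1, r))) = Add(Add(-17, Pow(-183, 3)), Add(1455, Mul(-1, 16840))) = Add(Add(-17, -6128487), Add(1455, -16840)) = Add(-6128504, -15385) = -6143889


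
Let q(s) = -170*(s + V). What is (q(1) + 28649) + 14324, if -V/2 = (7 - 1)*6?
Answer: 55043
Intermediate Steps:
V = -72 (V = -2*(7 - 1)*6 = -12*6 = -2*36 = -72)
q(s) = 12240 - 170*s (q(s) = -170*(s - 72) = -170*(-72 + s) = 12240 - 170*s)
(q(1) + 28649) + 14324 = ((12240 - 170*1) + 28649) + 14324 = ((12240 - 170) + 28649) + 14324 = (12070 + 28649) + 14324 = 40719 + 14324 = 55043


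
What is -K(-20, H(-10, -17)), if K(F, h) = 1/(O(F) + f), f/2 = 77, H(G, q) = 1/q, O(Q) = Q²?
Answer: -1/554 ≈ -0.0018051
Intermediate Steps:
f = 154 (f = 2*77 = 154)
K(F, h) = 1/(154 + F²) (K(F, h) = 1/(F² + 154) = 1/(154 + F²))
-K(-20, H(-10, -17)) = -1/(154 + (-20)²) = -1/(154 + 400) = -1/554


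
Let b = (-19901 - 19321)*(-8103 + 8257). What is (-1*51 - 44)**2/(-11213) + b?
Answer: -67728637069/11213 ≈ -6.0402e+6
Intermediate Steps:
b = -6040188 (b = -39222*154 = -6040188)
(-1*51 - 44)**2/(-11213) + b = (-1*51 - 44)**2/(-11213) - 6040188 = (-51 - 44)**2*(-1/11213) - 6040188 = (-95)**2*(-1/11213) - 6040188 = 9025*(-1/11213) - 6040188 = -9025/11213 - 6040188 = -67728637069/11213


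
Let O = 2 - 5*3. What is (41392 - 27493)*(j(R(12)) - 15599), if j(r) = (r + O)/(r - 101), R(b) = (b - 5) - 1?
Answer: -20596900302/95 ≈ -2.1681e+8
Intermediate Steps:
O = -13 (O = 2 - 15 = -13)
R(b) = -6 + b (R(b) = (-5 + b) - 1 = -6 + b)
j(r) = (-13 + r)/(-101 + r) (j(r) = (r - 13)/(r - 101) = (-13 + r)/(-101 + r))
(41392 - 27493)*(j(R(12)) - 15599) = (41392 - 27493)*((-13 + (-6 + 12))/(-101 + (-6 + 12)) - 15599) = 13899*((-13 + 6)/(-101 + 6) - 15599) = 13899*(-7/(-95) - 15599) = 13899*(-1/95*(-7) - 15599) = 13899*(7/95 - 15599) = 13899*(-1481898/95) = -20596900302/95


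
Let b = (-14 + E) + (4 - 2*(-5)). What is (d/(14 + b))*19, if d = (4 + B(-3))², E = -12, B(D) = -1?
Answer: 171/2 ≈ 85.500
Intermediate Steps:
b = -12 (b = (-14 - 12) + (4 - 2*(-5)) = -26 + (4 + 10) = -26 + 14 = -12)
d = 9 (d = (4 - 1)² = 3² = 9)
(d/(14 + b))*19 = (9/(14 - 12))*19 = (9/2)*19 = 171/2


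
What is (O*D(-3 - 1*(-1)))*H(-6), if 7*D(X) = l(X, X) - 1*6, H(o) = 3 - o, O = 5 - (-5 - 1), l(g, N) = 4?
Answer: -198/7 ≈ -28.286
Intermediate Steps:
O = 11 (O = 5 - 1*(-6) = 5 + 6 = 11)
D(X) = -2/7 (D(X) = (4 - 1*6)/7 = (4 - 6)/7 = (⅐)*(-2) = -2/7)
(O*D(-3 - 1*(-1)))*H(-6) = (11*(-2/7))*(3 - 1*(-6)) = -22*(3 + 6)/7 = -22/7*9 = -198/7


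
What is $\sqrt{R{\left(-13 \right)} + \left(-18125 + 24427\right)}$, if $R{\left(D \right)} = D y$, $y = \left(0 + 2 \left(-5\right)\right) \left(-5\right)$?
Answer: $6 \sqrt{157} \approx 75.18$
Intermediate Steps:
$y = 50$ ($y = \left(0 - 10\right) \left(-5\right) = \left(-10\right) \left(-5\right) = 50$)
$R{\left(D \right)} = 50 D$ ($R{\left(D \right)} = D 50 = 50 D$)
$\sqrt{R{\left(-13 \right)} + \left(-18125 + 24427\right)} = \sqrt{50 \left(-13\right) + \left(-18125 + 24427\right)} = \sqrt{-650 + 6302} = \sqrt{5652} = 6 \sqrt{157}$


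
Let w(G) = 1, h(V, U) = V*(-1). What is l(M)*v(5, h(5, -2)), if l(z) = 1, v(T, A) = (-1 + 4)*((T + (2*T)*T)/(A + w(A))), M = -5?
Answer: -165/4 ≈ -41.250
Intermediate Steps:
h(V, U) = -V
v(T, A) = 3*(T + 2*T²)/(1 + A) (v(T, A) = (-1 + 4)*((T + (2*T)*T)/(A + 1)) = 3*((T + 2*T²)/(1 + A)) = 3*(T + 2*T²)/(1 + A))
l(M)*v(5, h(5, -2)) = 1*(3*5*(1 + 2*5)/(1 - 1*5)) = 1*(3*5*(1 + 10)/(1 - 5)) = 1*(3*5*11/(-4)) = 1*(3*5*(-¼)*11) = 1*(-165/4) = -165/4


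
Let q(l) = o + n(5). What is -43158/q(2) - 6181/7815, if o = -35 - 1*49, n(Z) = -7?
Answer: 336717299/711165 ≈ 473.47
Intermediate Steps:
o = -84 (o = -35 - 49 = -84)
q(l) = -91 (q(l) = -84 - 7 = -91)
-43158/q(2) - 6181/7815 = -43158/(-91) - 6181/7815 = -43158*(-1/91) - 6181*1/7815 = 43158/91 - 6181/7815 = 336717299/711165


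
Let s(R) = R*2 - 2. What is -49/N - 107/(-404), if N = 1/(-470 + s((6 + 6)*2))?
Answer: 8393611/404 ≈ 20776.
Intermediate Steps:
s(R) = -2 + 2*R (s(R) = 2*R - 2 = -2 + 2*R)
N = -1/424 (N = 1/(-470 + (-2 + 2*((6 + 6)*2))) = 1/(-470 + (-2 + 2*(12*2))) = 1/(-470 + (-2 + 2*24)) = 1/(-470 + (-2 + 48)) = 1/(-470 + 46) = 1/(-424) = -1/424 ≈ -0.0023585)
-49/N - 107/(-404) = -49/(-1/424) - 107/(-404) = -49*(-424) - 107*(-1/404) = 20776 + 107/404 = 8393611/404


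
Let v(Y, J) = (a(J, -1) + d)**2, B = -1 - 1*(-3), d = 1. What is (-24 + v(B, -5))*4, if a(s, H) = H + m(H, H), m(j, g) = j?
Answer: -92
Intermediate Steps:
B = 2 (B = -1 + 3 = 2)
a(s, H) = 2*H (a(s, H) = H + H = 2*H)
v(Y, J) = 1 (v(Y, J) = (2*(-1) + 1)**2 = (-2 + 1)**2 = (-1)**2 = 1)
(-24 + v(B, -5))*4 = (-24 + 1)*4 = -23*4 = -92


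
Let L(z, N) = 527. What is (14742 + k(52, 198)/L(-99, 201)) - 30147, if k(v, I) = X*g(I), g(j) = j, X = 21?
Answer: -8114277/527 ≈ -15397.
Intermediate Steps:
k(v, I) = 21*I
(14742 + k(52, 198)/L(-99, 201)) - 30147 = (14742 + (21*198)/527) - 30147 = (14742 + 4158*(1/527)) - 30147 = (14742 + 4158/527) - 30147 = 7773192/527 - 30147 = -8114277/527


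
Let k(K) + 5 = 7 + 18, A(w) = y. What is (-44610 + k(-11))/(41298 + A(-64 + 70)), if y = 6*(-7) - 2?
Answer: -22295/20627 ≈ -1.0809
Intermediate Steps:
y = -44 (y = -42 - 2 = -44)
A(w) = -44
k(K) = 20 (k(K) = -5 + (7 + 18) = -5 + 25 = 20)
(-44610 + k(-11))/(41298 + A(-64 + 70)) = (-44610 + 20)/(41298 - 44) = -44590/41254 = -44590*1/41254 = -22295/20627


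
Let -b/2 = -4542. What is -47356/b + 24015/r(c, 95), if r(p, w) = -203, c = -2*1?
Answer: -56941382/461013 ≈ -123.51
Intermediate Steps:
b = 9084 (b = -2*(-4542) = 9084)
c = -2
-47356/b + 24015/r(c, 95) = -47356/9084 + 24015/(-203) = -47356*1/9084 + 24015*(-1/203) = -11839/2271 - 24015/203 = -56941382/461013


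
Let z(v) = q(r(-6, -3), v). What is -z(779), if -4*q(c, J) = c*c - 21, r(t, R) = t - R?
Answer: -3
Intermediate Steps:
q(c, J) = 21/4 - c²/4 (q(c, J) = -(c*c - 21)/4 = -(c² - 21)/4 = -(-21 + c²)/4 = 21/4 - c²/4)
z(v) = 3 (z(v) = 21/4 - (-6 - 1*(-3))²/4 = 21/4 - (-6 + 3)²/4 = 21/4 - ¼*(-3)² = 21/4 - ¼*9 = 21/4 - 9/4 = 3)
-z(779) = -1*3 = -3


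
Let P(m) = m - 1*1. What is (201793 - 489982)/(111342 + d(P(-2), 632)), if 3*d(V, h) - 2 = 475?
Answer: -32021/12389 ≈ -2.5846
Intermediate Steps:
P(m) = -1 + m (P(m) = m - 1 = -1 + m)
d(V, h) = 159 (d(V, h) = ⅔ + (⅓)*475 = ⅔ + 475/3 = 159)
(201793 - 489982)/(111342 + d(P(-2), 632)) = (201793 - 489982)/(111342 + 159) = -288189/111501 = -288189*1/111501 = -32021/12389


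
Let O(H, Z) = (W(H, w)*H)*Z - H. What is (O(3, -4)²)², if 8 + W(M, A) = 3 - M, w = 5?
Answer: 74805201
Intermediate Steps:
W(M, A) = -5 - M (W(M, A) = -8 + (3 - M) = -5 - M)
O(H, Z) = -H + H*Z*(-5 - H) (O(H, Z) = ((-5 - H)*H)*Z - H = (H*(-5 - H))*Z - H = H*Z*(-5 - H) - H = -H + H*Z*(-5 - H))
(O(3, -4)²)² = ((-1*3*(1 - 4*(5 + 3)))²)² = ((-1*3*(1 - 4*8))²)² = ((-1*3*(1 - 32))²)² = ((-1*3*(-31))²)² = (93²)² = 8649² = 74805201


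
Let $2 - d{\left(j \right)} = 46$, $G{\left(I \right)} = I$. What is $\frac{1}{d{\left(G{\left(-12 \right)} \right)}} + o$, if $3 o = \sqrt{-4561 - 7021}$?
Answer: $- \frac{1}{44} + \frac{i \sqrt{11582}}{3} \approx -0.022727 + 35.873 i$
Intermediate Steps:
$d{\left(j \right)} = -44$ ($d{\left(j \right)} = 2 - 46 = -44$)
$o = \frac{i \sqrt{11582}}{3}$ ($o = \frac{\sqrt{-4561 - 7021}}{3} = \frac{\sqrt{-11582}}{3} = \frac{i \sqrt{11582}}{3} \approx 35.873 i$)
$\frac{1}{d{\left(G{\left(-12 \right)} \right)}} + o = \frac{1}{-44} + \frac{i \sqrt{11582}}{3} = - \frac{1}{44} + \frac{i \sqrt{11582}}{3}$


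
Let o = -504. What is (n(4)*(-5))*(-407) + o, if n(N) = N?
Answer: 7636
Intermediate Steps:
(n(4)*(-5))*(-407) + o = (4*(-5))*(-407) - 504 = -20*(-407) - 504 = 8140 - 504 = 7636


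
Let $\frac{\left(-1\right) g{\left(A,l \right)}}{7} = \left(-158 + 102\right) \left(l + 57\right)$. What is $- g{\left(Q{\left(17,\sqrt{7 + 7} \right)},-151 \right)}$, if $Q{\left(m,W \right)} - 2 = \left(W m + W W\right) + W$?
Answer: $36848$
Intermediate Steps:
$Q{\left(m,W \right)} = 2 + W + W^{2} + W m$ ($Q{\left(m,W \right)} = 2 + \left(\left(W m + W W\right) + W\right) = 2 + \left(\left(W m + W^{2}\right) + W\right) = 2 + \left(\left(W^{2} + W m\right) + W\right) = 2 + \left(W + W^{2} + W m\right) = 2 + W + W^{2} + W m$)
$g{\left(A,l \right)} = 22344 + 392 l$ ($g{\left(A,l \right)} = - 7 \left(-158 + 102\right) \left(l + 57\right) = - 7 \left(- 56 \left(57 + l\right)\right) = - 7 \left(-3192 - 56 l\right) = 22344 + 392 l$)
$- g{\left(Q{\left(17,\sqrt{7 + 7} \right)},-151 \right)} = - (22344 + 392 \left(-151\right)) = - (22344 - 59192) = \left(-1\right) \left(-36848\right) = 36848$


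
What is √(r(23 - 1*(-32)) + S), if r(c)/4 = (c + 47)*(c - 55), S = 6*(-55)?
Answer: I*√330 ≈ 18.166*I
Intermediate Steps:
S = -330
r(c) = 4*(-55 + c)*(47 + c) (r(c) = 4*((c + 47)*(c - 55)) = 4*((47 + c)*(-55 + c)) = 4*((-55 + c)*(47 + c)) = 4*(-55 + c)*(47 + c))
√(r(23 - 1*(-32)) + S) = √((-10340 - 32*(23 - 1*(-32)) + 4*(23 - 1*(-32))²) - 330) = √((-10340 - 32*(23 + 32) + 4*(23 + 32)²) - 330) = √((-10340 - 32*55 + 4*55²) - 330) = √((-10340 - 1760 + 4*3025) - 330) = √((-10340 - 1760 + 12100) - 330) = √(0 - 330) = √(-330) = I*√330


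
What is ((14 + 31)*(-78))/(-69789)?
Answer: 1170/23263 ≈ 0.050294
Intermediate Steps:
((14 + 31)*(-78))/(-69789) = (45*(-78))*(-1/69789) = -3510*(-1/69789) = 1170/23263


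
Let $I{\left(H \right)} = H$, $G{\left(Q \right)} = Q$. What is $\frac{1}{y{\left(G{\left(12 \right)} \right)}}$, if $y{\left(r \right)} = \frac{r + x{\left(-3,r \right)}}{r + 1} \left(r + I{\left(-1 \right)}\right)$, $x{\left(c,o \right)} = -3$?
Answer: $\frac{13}{99} \approx 0.13131$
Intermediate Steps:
$y{\left(r \right)} = \frac{\left(-1 + r\right) \left(-3 + r\right)}{1 + r}$ ($y{\left(r \right)} = \frac{r - 3}{r + 1} \left(r - 1\right) = \frac{-3 + r}{1 + r} \left(-1 + r\right) = \frac{\left(-1 + r\right) \left(-3 + r\right)}{1 + r}$)
$\frac{1}{y{\left(G{\left(12 \right)} \right)}} = \frac{1}{\frac{1}{1 + 12} \left(3 + 12^{2} - 48\right)} = \frac{1}{\frac{1}{13} \left(3 + 144 - 48\right)} = \frac{1}{\frac{1}{13} \cdot 99} = \frac{1}{\frac{99}{13}} = \frac{13}{99}$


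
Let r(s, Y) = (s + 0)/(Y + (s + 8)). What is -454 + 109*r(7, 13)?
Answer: -1707/4 ≈ -426.75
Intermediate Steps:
r(s, Y) = s/(8 + Y + s) (r(s, Y) = s/(Y + (8 + s)) = s/(8 + Y + s))
-454 + 109*r(7, 13) = -454 + 109*(7/(8 + 13 + 7)) = -454 + 109*(7/28) = -454 + 109*(7*(1/28)) = -454 + 109*(¼) = -454 + 109/4 = -1707/4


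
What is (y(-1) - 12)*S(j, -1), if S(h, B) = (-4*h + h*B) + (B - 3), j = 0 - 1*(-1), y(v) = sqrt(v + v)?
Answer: 108 - 9*I*sqrt(2) ≈ 108.0 - 12.728*I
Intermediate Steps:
y(v) = sqrt(2)*sqrt(v) (y(v) = sqrt(2*v) = sqrt(2)*sqrt(v))
j = 1 (j = 0 + 1 = 1)
S(h, B) = -3 + B - 4*h + B*h (S(h, B) = (-4*h + B*h) + (-3 + B) = -3 + B - 4*h + B*h)
(y(-1) - 12)*S(j, -1) = (sqrt(2)*sqrt(-1) - 12)*(-3 - 1 - 4*1 - 1*1) = (sqrt(2)*I - 12)*(-3 - 1 - 4 - 1) = (I*sqrt(2) - 12)*(-9) = (-12 + I*sqrt(2))*(-9) = 108 - 9*I*sqrt(2)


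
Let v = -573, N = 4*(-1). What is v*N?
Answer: 2292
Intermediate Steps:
N = -4
v*N = -573*(-4) = 2292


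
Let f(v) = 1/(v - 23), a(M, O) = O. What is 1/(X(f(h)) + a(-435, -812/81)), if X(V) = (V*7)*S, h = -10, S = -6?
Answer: -891/7798 ≈ -0.11426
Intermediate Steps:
f(v) = 1/(-23 + v)
X(V) = -42*V (X(V) = (V*7)*(-6) = (7*V)*(-6) = -42*V)
1/(X(f(h)) + a(-435, -812/81)) = 1/(-42/(-23 - 10) - 812/81) = 1/(-42/(-33) - 812*1/81) = 1/(-42*(-1/33) - 812/81) = 1/(14/11 - 812/81) = 1/(-7798/891) = -891/7798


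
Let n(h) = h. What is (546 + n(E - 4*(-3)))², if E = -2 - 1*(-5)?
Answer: 314721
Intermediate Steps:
E = 3 (E = -2 + 5 = 3)
(546 + n(E - 4*(-3)))² = (546 + (3 - 4*(-3)))² = (546 + (3 + 12))² = (546 + 15)² = 561² = 314721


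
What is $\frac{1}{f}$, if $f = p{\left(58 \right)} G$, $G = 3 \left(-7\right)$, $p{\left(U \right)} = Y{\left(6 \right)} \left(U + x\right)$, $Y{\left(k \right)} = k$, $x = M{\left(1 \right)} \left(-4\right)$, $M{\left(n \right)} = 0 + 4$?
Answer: $- \frac{1}{5292} \approx -0.00018896$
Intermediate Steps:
$M{\left(n \right)} = 4$
$x = -16$ ($x = 4 \left(-4\right) = -16$)
$p{\left(U \right)} = -96 + 6 U$ ($p{\left(U \right)} = 6 \left(U - 16\right) = 6 \left(-16 + U\right) = -96 + 6 U$)
$G = -21$
$f = -5292$ ($f = \left(-96 + 6 \cdot 58\right) \left(-21\right) = \left(-96 + 348\right) \left(-21\right) = 252 \left(-21\right) = -5292$)
$\frac{1}{f} = \frac{1}{-5292} = - \frac{1}{5292}$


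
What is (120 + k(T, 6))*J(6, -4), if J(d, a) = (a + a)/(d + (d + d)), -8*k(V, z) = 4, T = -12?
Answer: -478/9 ≈ -53.111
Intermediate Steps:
k(V, z) = -½ (k(V, z) = -⅛*4 = -½)
J(d, a) = 2*a/(3*d) (J(d, a) = (2*a)/(d + 2*d) = (2*a)/((3*d)) = (2*a)*(1/(3*d)) = 2*a/(3*d))
(120 + k(T, 6))*J(6, -4) = (120 - ½)*((⅔)*(-4)/6) = 239*((⅔)*(-4)*(⅙))/2 = (239/2)*(-4/9) = -478/9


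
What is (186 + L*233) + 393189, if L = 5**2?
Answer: 399200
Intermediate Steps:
L = 25
(186 + L*233) + 393189 = (186 + 25*233) + 393189 = (186 + 5825) + 393189 = 6011 + 393189 = 399200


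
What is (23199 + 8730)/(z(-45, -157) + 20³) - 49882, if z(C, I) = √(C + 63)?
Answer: -1596095835062/31999991 - 95787*√2/63999982 ≈ -49878.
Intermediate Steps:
z(C, I) = √(63 + C)
(23199 + 8730)/(z(-45, -157) + 20³) - 49882 = (23199 + 8730)/(√(63 - 45) + 20³) - 49882 = 31929/(√18 + 8000) - 49882 = 31929/(3*√2 + 8000) - 49882 = 31929/(8000 + 3*√2) - 49882 = -49882 + 31929/(8000 + 3*√2)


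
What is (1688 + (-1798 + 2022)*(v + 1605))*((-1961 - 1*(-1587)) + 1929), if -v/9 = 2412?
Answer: -6999652120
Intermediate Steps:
v = -21708 (v = -9*2412 = -21708)
(1688 + (-1798 + 2022)*(v + 1605))*((-1961 - 1*(-1587)) + 1929) = (1688 + (-1798 + 2022)*(-21708 + 1605))*((-1961 - 1*(-1587)) + 1929) = (1688 + 224*(-20103))*((-1961 + 1587) + 1929) = (1688 - 4503072)*(-374 + 1929) = -4501384*1555 = -6999652120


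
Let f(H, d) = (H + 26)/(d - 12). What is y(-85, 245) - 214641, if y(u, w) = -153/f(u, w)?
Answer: -12628170/59 ≈ -2.1404e+5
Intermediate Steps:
f(H, d) = (26 + H)/(-12 + d)
y(u, w) = -153*(-12 + w)/(26 + u)
y(-85, 245) - 214641 = 153*(12 - 1*245)/(26 - 85) - 214641 = 153*(12 - 245)/(-59) - 214641 = 153*(-1/59)*(-233) - 214641 = 35649/59 - 214641 = -12628170/59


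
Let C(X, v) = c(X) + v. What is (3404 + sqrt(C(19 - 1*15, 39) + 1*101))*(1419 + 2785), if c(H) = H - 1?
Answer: 14310416 + 4204*sqrt(143) ≈ 1.4361e+7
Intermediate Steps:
c(H) = -1 + H
C(X, v) = -1 + X + v (C(X, v) = (-1 + X) + v = -1 + X + v)
(3404 + sqrt(C(19 - 1*15, 39) + 1*101))*(1419 + 2785) = (3404 + sqrt((-1 + (19 - 1*15) + 39) + 1*101))*(1419 + 2785) = (3404 + sqrt((-1 + (19 - 15) + 39) + 101))*4204 = (3404 + sqrt((-1 + 4 + 39) + 101))*4204 = (3404 + sqrt(42 + 101))*4204 = (3404 + sqrt(143))*4204 = 14310416 + 4204*sqrt(143)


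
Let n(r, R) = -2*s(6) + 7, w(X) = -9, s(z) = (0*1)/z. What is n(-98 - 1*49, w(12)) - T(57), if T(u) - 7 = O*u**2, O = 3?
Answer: -9747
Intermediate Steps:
s(z) = 0 (s(z) = 0/z = 0)
n(r, R) = 7 (n(r, R) = -2*0 + 7 = 0 + 7 = 7)
T(u) = 7 + 3*u**2
n(-98 - 1*49, w(12)) - T(57) = 7 - (7 + 3*57**2) = 7 - (7 + 3*3249) = 7 - (7 + 9747) = 7 - 1*9754 = 7 - 9754 = -9747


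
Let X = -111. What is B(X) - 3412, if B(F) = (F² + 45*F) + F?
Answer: 3803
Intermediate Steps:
B(F) = F² + 46*F
B(X) - 3412 = -111*(46 - 111) - 3412 = -111*(-65) - 3412 = 7215 - 3412 = 3803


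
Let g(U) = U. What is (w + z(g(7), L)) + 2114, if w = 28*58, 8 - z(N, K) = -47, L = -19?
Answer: 3793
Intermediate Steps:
z(N, K) = 55 (z(N, K) = 8 - 1*(-47) = 8 + 47 = 55)
w = 1624
(w + z(g(7), L)) + 2114 = (1624 + 55) + 2114 = 1679 + 2114 = 3793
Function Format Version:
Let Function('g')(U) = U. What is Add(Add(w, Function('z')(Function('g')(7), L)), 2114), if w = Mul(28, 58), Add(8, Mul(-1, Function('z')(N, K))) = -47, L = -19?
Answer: 3793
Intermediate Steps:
Function('z')(N, K) = 55 (Function('z')(N, K) = Add(8, Mul(-1, -47)) = Add(8, 47) = 55)
w = 1624
Add(Add(w, Function('z')(Function('g')(7), L)), 2114) = Add(Add(1624, 55), 2114) = Add(1679, 2114) = 3793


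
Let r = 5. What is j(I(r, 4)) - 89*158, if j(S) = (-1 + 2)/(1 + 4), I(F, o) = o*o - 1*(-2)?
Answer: -70309/5 ≈ -14062.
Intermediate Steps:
I(F, o) = 2 + o**2 (I(F, o) = o**2 + 2 = 2 + o**2)
j(S) = 1/5
j(I(r, 4)) - 89*158 = 1/5 - 89*158 = 1/5 - 14062 = -70309/5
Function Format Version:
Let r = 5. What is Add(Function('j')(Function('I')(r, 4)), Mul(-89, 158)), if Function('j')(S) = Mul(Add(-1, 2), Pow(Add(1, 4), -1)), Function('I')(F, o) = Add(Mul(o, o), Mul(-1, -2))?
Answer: Rational(-70309, 5) ≈ -14062.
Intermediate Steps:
Function('I')(F, o) = Add(2, Pow(o, 2)) (Function('I')(F, o) = Add(Pow(o, 2), 2) = Add(2, Pow(o, 2)))
Function('j')(S) = Rational(1, 5) (Function('j')(S) = Mul(1, Pow(5, -1)) = Mul(1, Rational(1, 5)) = Rational(1, 5))
Add(Function('j')(Function('I')(r, 4)), Mul(-89, 158)) = Add(Rational(1, 5), Mul(-89, 158)) = Add(Rational(1, 5), -14062) = Rational(-70309, 5)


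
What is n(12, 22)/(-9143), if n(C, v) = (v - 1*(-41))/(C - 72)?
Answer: 21/182860 ≈ 0.00011484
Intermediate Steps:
n(C, v) = (41 + v)/(-72 + C) (n(C, v) = (v + 41)/(-72 + C) = (41 + v)/(-72 + C))
n(12, 22)/(-9143) = ((41 + 22)/(-72 + 12))/(-9143) = (63/(-60))*(-1/9143) = -1/60*63*(-1/9143) = -21/20*(-1/9143) = 21/182860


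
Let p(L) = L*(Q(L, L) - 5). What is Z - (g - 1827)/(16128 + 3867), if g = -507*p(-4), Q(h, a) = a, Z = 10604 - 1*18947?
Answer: -55599402/6665 ≈ -8342.0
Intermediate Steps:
Z = -8343 (Z = 10604 - 18947 = -8343)
p(L) = L*(-5 + L) (p(L) = L*(L - 5) = L*(-5 + L))
g = -18252 (g = -(-2028)*(-5 - 4) = -(-2028)*(-9) = -507*36 = -18252)
Z - (g - 1827)/(16128 + 3867) = -8343 - (-18252 - 1827)/(16128 + 3867) = -8343 - (-20079)/19995 = -8343 - 1*(-6693/6665) = -8343 + 6693/6665 = -55599402/6665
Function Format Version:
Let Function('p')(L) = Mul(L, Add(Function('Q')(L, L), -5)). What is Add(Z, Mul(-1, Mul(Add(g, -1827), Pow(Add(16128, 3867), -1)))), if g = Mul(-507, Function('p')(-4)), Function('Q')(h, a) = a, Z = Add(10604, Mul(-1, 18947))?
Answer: Rational(-55599402, 6665) ≈ -8342.0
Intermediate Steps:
Z = -8343 (Z = Add(10604, -18947) = -8343)
Function('p')(L) = Mul(L, Add(-5, L)) (Function('p')(L) = Mul(L, Add(L, -5)) = Mul(L, Add(-5, L)))
g = -18252 (g = Mul(-507, Mul(-4, Add(-5, -4))) = Mul(-507, Mul(-4, -9)) = Mul(-507, 36) = -18252)
Add(Z, Mul(-1, Mul(Add(g, -1827), Pow(Add(16128, 3867), -1)))) = Add(-8343, Mul(-1, Mul(Add(-18252, -1827), Pow(Add(16128, 3867), -1)))) = Add(-8343, Mul(-1, Mul(-20079, Pow(19995, -1)))) = Add(-8343, Mul(-1, Mul(-20079, Rational(1, 19995)))) = Add(-8343, Mul(-1, Rational(-6693, 6665))) = Add(-8343, Rational(6693, 6665)) = Rational(-55599402, 6665)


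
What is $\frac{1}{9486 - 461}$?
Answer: $\frac{1}{9025} \approx 0.0001108$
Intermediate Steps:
$\frac{1}{9486 - 461} = \frac{1}{9025}$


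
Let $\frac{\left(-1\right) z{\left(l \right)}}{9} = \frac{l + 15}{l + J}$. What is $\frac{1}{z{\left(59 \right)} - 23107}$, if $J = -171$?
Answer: $- \frac{56}{1293659} \approx -4.3288 \cdot 10^{-5}$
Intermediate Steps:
$z{\left(l \right)} = - \frac{9 \left(15 + l\right)}{-171 + l}$ ($z{\left(l \right)} = - 9 \frac{l + 15}{l - 171} = - 9 \frac{15 + l}{-171 + l} = - \frac{9 \left(15 + l\right)}{-171 + l}$)
$\frac{1}{z{\left(59 \right)} - 23107} = \frac{1}{\frac{9 \left(-15 - 59\right)}{-171 + 59} - 23107} = \frac{1}{\frac{9 \left(-15 - 59\right)}{-112} - 23107} = \frac{1}{9 \left(- \frac{1}{112}\right) \left(-74\right) - 23107} = \frac{1}{\frac{333}{56} - 23107} = \frac{1}{- \frac{1293659}{56}} = - \frac{56}{1293659}$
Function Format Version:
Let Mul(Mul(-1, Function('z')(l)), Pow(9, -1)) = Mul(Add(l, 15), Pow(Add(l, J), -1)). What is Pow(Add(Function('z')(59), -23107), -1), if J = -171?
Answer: Rational(-56, 1293659) ≈ -4.3288e-5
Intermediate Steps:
Function('z')(l) = Mul(-9, Pow(Add(-171, l), -1), Add(15, l)) (Function('z')(l) = Mul(-9, Mul(Add(l, 15), Pow(Add(l, -171), -1))) = Mul(-9, Mul(Add(15, l), Pow(Add(-171, l), -1))) = Mul(-9, Mul(Pow(Add(-171, l), -1), Add(15, l))) = Mul(-9, Pow(Add(-171, l), -1), Add(15, l)))
Pow(Add(Function('z')(59), -23107), -1) = Pow(Add(Mul(9, Pow(Add(-171, 59), -1), Add(-15, Mul(-1, 59))), -23107), -1) = Pow(Add(Mul(9, Pow(-112, -1), Add(-15, -59)), -23107), -1) = Pow(Add(Mul(9, Rational(-1, 112), -74), -23107), -1) = Pow(Add(Rational(333, 56), -23107), -1) = Pow(Rational(-1293659, 56), -1) = Rational(-56, 1293659)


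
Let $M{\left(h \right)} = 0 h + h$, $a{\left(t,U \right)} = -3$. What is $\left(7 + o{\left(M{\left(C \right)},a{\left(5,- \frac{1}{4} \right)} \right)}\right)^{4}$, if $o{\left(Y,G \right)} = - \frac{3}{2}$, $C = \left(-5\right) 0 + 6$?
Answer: $\frac{14641}{16} \approx 915.06$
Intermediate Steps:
$C = 6$ ($C = 0 + 6 = 6$)
$M{\left(h \right)} = h$ ($M{\left(h \right)} = 0 + h = h$)
$o{\left(Y,G \right)} = - \frac{3}{2}$ ($o{\left(Y,G \right)} = \left(-3\right) \frac{1}{2} = - \frac{3}{2}$)
$\left(7 + o{\left(M{\left(C \right)},a{\left(5,- \frac{1}{4} \right)} \right)}\right)^{4} = \left(7 - \frac{3}{2}\right)^{4} = \left(\frac{11}{2}\right)^{4} = \frac{14641}{16}$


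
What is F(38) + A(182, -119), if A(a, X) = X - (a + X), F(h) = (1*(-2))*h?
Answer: -258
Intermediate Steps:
F(h) = -2*h
A(a, X) = -a (A(a, X) = X - (X + a) = X + (-X - a) = -a)
F(38) + A(182, -119) = -2*38 - 1*182 = -76 - 182 = -258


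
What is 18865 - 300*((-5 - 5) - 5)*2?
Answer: 27865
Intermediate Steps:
18865 - 300*((-5 - 5) - 5)*2 = 18865 - 300*(-10 - 5)*2 = 18865 - (-4500)*2 = 18865 - 300*(-30) = 18865 + 9000 = 27865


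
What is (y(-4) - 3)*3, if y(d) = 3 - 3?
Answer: -9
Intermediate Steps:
y(d) = 0
(y(-4) - 3)*3 = (0 - 3)*3 = -3*3 = -9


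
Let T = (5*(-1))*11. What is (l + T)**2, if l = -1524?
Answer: 2493241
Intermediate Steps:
T = -55 (T = -5*11 = -55)
(l + T)**2 = (-1524 - 55)**2 = (-1579)**2 = 2493241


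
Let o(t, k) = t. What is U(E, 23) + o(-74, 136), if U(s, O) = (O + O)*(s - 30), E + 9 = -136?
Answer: -8124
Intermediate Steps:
E = -145 (E = -9 - 136 = -145)
U(s, O) = 2*O*(-30 + s) (U(s, O) = (2*O)*(-30 + s) = 2*O*(-30 + s))
U(E, 23) + o(-74, 136) = 2*23*(-30 - 145) - 74 = 2*23*(-175) - 74 = -8050 - 74 = -8124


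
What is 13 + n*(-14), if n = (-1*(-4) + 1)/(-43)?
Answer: 629/43 ≈ 14.628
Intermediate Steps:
n = -5/43 (n = (4 + 1)*(-1/43) = 5*(-1/43) = -5/43 ≈ -0.11628)
13 + n*(-14) = 13 - 5/43*(-14) = 13 + 70/43 = 629/43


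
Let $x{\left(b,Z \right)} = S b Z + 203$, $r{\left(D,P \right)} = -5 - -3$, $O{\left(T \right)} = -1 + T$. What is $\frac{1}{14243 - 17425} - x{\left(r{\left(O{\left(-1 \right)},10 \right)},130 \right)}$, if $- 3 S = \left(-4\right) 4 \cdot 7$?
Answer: $\frac{90721999}{9546} \approx 9503.7$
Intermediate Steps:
$r{\left(D,P \right)} = -2$ ($r{\left(D,P \right)} = -5 + 3 = -2$)
$S = \frac{112}{3}$ ($S = - \frac{\left(-4\right) 4 \cdot 7}{3} = - \frac{\left(-16\right) 7}{3} = \left(- \frac{1}{3}\right) \left(-112\right) = \frac{112}{3} \approx 37.333$)
$x{\left(b,Z \right)} = 203 + \frac{112 Z b}{3}$ ($x{\left(b,Z \right)} = \frac{112 b}{3} Z + 203 = \frac{112 Z b}{3} + 203 = 203 + \frac{112 Z b}{3}$)
$\frac{1}{14243 - 17425} - x{\left(r{\left(O{\left(-1 \right)},10 \right)},130 \right)} = \frac{1}{14243 - 17425} - \left(203 + \frac{112}{3} \cdot 130 \left(-2\right)\right) = \frac{1}{-3182} - \left(203 - \frac{29120}{3}\right) = - \frac{1}{3182} - - \frac{28511}{3} = - \frac{1}{3182} + \frac{28511}{3} = \frac{90721999}{9546}$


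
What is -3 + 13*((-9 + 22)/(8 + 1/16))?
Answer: 2317/129 ≈ 17.961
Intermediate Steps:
-3 + 13*((-9 + 22)/(8 + 1/16)) = -3 + 13*(13/(8 + 1/16)) = -3 + 13*(13/(129/16)) = -3 + 13*(13*(16/129)) = -3 + 13*(208/129) = -3 + 2704/129 = 2317/129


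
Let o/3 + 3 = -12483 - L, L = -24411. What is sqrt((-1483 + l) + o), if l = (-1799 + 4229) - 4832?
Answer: sqrt(31890) ≈ 178.58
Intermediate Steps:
l = -2402 (l = 2430 - 4832 = -2402)
o = 35775 (o = -9 + 3*(-12483 - 1*(-24411)) = -9 + 3*(-12483 + 24411) = -9 + 3*11928 = -9 + 35784 = 35775)
sqrt((-1483 + l) + o) = sqrt((-1483 - 2402) + 35775) = sqrt(-3885 + 35775) = sqrt(31890)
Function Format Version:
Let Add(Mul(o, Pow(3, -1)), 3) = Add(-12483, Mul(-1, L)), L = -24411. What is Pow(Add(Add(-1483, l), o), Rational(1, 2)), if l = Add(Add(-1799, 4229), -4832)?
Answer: Pow(31890, Rational(1, 2)) ≈ 178.58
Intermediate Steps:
l = -2402 (l = Add(2430, -4832) = -2402)
o = 35775 (o = Add(-9, Mul(3, Add(-12483, Mul(-1, -24411)))) = Add(-9, Mul(3, Add(-12483, 24411))) = Add(-9, Mul(3, 11928)) = Add(-9, 35784) = 35775)
Pow(Add(Add(-1483, l), o), Rational(1, 2)) = Pow(Add(Add(-1483, -2402), 35775), Rational(1, 2)) = Pow(Add(-3885, 35775), Rational(1, 2)) = Pow(31890, Rational(1, 2))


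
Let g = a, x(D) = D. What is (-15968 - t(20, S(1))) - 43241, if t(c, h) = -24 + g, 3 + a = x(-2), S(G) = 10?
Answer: -59180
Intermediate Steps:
a = -5 (a = -3 - 2 = -5)
g = -5
t(c, h) = -29 (t(c, h) = -24 - 5 = -29)
(-15968 - t(20, S(1))) - 43241 = (-15968 - 1*(-29)) - 43241 = (-15968 + 29) - 43241 = -15939 - 43241 = -59180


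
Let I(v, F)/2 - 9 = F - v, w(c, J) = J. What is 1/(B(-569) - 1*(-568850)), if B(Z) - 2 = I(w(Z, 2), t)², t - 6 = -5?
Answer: 1/569108 ≈ 1.7571e-6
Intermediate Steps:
t = 1 (t = 6 - 5 = 1)
I(v, F) = 18 - 2*v + 2*F (I(v, F) = 18 + 2*(F - v) = 18 + (-2*v + 2*F) = 18 - 2*v + 2*F)
B(Z) = 258 (B(Z) = 2 + (18 - 2*2 + 2*1)² = 2 + (18 - 4 + 2)² = 2 + 16² = 2 + 256 = 258)
1/(B(-569) - 1*(-568850)) = 1/(258 - 1*(-568850)) = 1/(258 + 568850) = 1/569108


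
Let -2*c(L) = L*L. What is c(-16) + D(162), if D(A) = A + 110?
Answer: 144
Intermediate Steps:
c(L) = -L²/2 (c(L) = -L*L/2 = -L²/2)
D(A) = 110 + A
c(-16) + D(162) = -½*(-16)² + (110 + 162) = -½*256 + 272 = -128 + 272 = 144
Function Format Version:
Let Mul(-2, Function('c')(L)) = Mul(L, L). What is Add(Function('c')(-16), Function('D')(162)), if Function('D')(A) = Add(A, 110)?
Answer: 144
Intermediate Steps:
Function('c')(L) = Mul(Rational(-1, 2), Pow(L, 2)) (Function('c')(L) = Mul(Rational(-1, 2), Mul(L, L)) = Mul(Rational(-1, 2), Pow(L, 2)))
Function('D')(A) = Add(110, A)
Add(Function('c')(-16), Function('D')(162)) = Add(Mul(Rational(-1, 2), Pow(-16, 2)), Add(110, 162)) = Add(Mul(Rational(-1, 2), 256), 272) = Add(-128, 272) = 144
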